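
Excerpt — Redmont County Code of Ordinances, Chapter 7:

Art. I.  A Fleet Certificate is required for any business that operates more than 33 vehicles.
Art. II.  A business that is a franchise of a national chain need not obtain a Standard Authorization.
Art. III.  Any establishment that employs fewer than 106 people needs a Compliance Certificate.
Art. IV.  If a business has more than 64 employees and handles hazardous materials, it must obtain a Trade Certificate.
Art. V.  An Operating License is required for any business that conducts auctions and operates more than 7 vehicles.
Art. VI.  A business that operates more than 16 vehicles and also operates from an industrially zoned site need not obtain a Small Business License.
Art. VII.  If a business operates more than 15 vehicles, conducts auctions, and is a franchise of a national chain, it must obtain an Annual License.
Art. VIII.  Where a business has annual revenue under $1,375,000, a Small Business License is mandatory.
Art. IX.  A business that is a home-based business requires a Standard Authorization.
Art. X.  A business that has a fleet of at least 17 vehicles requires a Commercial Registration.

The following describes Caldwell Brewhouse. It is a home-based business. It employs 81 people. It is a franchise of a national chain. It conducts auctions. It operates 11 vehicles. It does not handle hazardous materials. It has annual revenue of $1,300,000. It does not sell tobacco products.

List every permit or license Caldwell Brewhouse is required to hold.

Art. I. vehicles 11 ≤ 33 → Fleet Certificate not required.
Art. II. is a franchise of a national chain → exempt from Standard Authorization.
Art. III. employees 81 < 106 → Compliance Certificate required.
Art. IV. employees 81 > 64; does not handle hazardous materials → Trade Certificate not required.
Art. V. conducts auctions; vehicles 11 > 7 → Operating License required.
Art. VI. vehicles 11 ≤ 16; is a home-based business (not: operates from an industrially zoned site) → Small Business License exemption does not apply.
Art. VII. vehicles 11 ≤ 15; conducts auctions; is a franchise of a national chain → Annual License not required.
Art. VIII. revenue $1,300,000 < $1,375,000 → Small Business License required.
Art. IX. is a home-based business → Standard Authorization required.
Art. X. vehicles 11 < 17 → Commercial Registration not required.

Compliance Certificate, Operating License, Small Business License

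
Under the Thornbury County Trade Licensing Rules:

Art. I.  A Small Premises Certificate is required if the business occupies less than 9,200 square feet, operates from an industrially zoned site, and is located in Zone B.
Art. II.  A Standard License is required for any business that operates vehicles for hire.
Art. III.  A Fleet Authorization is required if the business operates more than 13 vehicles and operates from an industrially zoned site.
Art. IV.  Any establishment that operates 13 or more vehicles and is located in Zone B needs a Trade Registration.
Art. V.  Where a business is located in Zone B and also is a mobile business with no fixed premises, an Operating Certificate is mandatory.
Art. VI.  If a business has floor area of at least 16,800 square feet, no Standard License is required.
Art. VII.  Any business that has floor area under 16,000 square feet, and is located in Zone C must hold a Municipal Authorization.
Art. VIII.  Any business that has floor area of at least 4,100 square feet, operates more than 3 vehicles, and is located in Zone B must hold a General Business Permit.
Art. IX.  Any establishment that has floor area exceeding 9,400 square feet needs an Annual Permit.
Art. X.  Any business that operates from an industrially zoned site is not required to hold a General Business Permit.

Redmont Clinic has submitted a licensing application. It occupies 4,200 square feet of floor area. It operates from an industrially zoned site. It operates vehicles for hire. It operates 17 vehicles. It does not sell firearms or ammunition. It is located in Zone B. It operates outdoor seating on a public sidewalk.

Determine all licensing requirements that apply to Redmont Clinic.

Fleet Authorization, Small Premises Certificate, Standard License, Trade Registration

Art. I. floor area 4,200 square feet < 9,200 square feet; operates from an industrially zoned site; is located in Zone B → Small Premises Certificate required.
Art. II. operates vehicles for hire → Standard License required.
Art. III. vehicles 17 > 13; operates from an industrially zoned site → Fleet Authorization required.
Art. IV. vehicles 17 ≥ 13; is located in Zone B → Trade Registration required.
Art. V. is located in Zone B; operates from an industrially zoned site (not: is a mobile business with no fixed premises) → Operating Certificate not required.
Art. VI. floor area 4,200 square feet < 16,800 square feet → Standard License exemption does not apply.
Art. VII. floor area 4,200 square feet < 16,000 square feet; is located in Zone B (not: is located in Zone C) → Municipal Authorization not required.
Art. VIII. floor area 4,200 square feet ≥ 4,100 square feet; vehicles 17 > 3; is located in Zone B → General Business Permit required.
Art. IX. floor area 4,200 square feet ≤ 9,400 square feet → Annual Permit not required.
Art. X. operates from an industrially zoned site → exempt from General Business Permit.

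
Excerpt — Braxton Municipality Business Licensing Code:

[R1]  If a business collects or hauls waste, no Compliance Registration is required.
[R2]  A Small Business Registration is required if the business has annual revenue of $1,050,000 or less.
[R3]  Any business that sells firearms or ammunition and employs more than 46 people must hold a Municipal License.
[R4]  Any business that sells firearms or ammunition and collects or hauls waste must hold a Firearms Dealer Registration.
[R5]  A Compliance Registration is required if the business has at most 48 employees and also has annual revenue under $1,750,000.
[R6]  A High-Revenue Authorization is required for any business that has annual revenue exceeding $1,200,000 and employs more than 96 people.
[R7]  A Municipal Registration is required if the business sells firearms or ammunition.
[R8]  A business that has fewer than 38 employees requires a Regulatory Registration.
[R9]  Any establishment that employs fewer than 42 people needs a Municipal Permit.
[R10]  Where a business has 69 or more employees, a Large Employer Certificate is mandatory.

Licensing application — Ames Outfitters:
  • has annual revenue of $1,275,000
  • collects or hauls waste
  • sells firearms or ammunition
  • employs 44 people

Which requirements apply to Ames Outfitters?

[R1] collects or hauls waste → exempt from Compliance Registration.
[R2] revenue $1,275,000 > $1,050,000 → Small Business Registration not required.
[R3] sells firearms or ammunition; employees 44 ≤ 46 → Municipal License not required.
[R4] sells firearms or ammunition; collects or hauls waste → Firearms Dealer Registration required.
[R5] employees 44 ≤ 48; revenue $1,275,000 < $1,750,000 → Compliance Registration required.
[R6] revenue $1,275,000 > $1,200,000; employees 44 ≤ 96 → High-Revenue Authorization not required.
[R7] sells firearms or ammunition → Municipal Registration required.
[R8] employees 44 ≥ 38 → Regulatory Registration not required.
[R9] employees 44 ≥ 42 → Municipal Permit not required.
[R10] employees 44 < 69 → Large Employer Certificate not required.

Firearms Dealer Registration, Municipal Registration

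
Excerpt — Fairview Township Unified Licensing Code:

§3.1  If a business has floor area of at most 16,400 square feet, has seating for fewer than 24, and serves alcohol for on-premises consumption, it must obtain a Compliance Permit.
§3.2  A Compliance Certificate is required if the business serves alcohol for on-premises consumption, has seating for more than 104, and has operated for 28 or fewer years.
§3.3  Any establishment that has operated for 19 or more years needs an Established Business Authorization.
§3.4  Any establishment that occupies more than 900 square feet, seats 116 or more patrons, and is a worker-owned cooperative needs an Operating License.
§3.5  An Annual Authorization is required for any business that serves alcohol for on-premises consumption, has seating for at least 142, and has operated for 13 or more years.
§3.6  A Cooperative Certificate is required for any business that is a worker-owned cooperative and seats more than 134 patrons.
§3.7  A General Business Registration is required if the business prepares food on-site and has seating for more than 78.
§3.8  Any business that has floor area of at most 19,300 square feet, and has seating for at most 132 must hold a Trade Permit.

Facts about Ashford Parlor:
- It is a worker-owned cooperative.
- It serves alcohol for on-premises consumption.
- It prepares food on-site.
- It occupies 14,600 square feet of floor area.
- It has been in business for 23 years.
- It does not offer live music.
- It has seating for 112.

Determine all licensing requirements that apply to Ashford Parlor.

Compliance Certificate, Established Business Authorization, General Business Registration, Trade Permit

§3.1 floor area 14,600 square feet ≤ 16,400 square feet; seating 112 ≥ 24; serves alcohol for on-premises consumption → Compliance Permit not required.
§3.2 serves alcohol for on-premises consumption; seating 112 > 104; years in business 23 ≤ 28 → Compliance Certificate required.
§3.3 years in business 23 ≥ 19 → Established Business Authorization required.
§3.4 floor area 14,600 square feet > 900 square feet; seating 112 < 116; is a worker-owned cooperative → Operating License not required.
§3.5 serves alcohol for on-premises consumption; seating 112 < 142; years in business 23 ≥ 13 → Annual Authorization not required.
§3.6 is a worker-owned cooperative; seating 112 ≤ 134 → Cooperative Certificate not required.
§3.7 prepares food on-site; seating 112 > 78 → General Business Registration required.
§3.8 floor area 14,600 square feet ≤ 19,300 square feet; seating 112 ≤ 132 → Trade Permit required.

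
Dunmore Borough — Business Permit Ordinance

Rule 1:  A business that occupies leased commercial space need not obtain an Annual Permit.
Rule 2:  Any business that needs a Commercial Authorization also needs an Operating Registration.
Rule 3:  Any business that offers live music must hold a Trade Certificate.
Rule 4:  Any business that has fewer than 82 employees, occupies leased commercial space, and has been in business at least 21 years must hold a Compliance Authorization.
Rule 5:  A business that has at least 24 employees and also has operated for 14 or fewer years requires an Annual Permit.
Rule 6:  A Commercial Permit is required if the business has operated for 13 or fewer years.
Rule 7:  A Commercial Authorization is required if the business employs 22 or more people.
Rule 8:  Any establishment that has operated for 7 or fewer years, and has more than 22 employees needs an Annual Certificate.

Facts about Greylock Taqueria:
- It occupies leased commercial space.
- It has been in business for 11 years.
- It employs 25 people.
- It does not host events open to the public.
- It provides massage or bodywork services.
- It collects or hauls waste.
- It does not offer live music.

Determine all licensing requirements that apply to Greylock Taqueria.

Commercial Authorization, Commercial Permit, Operating Registration

Rule 1: occupies leased commercial space → exempt from Annual Permit.
Rule 2: Commercial Authorization is required → Operating Registration also required.
Rule 3: does not offer live music → Trade Certificate not required.
Rule 4: employees 25 < 82; occupies leased commercial space; years in business 11 < 21 → Compliance Authorization not required.
Rule 5: employees 25 ≥ 24; years in business 11 ≤ 14 → Annual Permit required.
Rule 6: years in business 11 ≤ 13 → Commercial Permit required.
Rule 7: employees 25 ≥ 22 → Commercial Authorization required.
Rule 8: years in business 11 > 7; employees 25 > 22 → Annual Certificate not required.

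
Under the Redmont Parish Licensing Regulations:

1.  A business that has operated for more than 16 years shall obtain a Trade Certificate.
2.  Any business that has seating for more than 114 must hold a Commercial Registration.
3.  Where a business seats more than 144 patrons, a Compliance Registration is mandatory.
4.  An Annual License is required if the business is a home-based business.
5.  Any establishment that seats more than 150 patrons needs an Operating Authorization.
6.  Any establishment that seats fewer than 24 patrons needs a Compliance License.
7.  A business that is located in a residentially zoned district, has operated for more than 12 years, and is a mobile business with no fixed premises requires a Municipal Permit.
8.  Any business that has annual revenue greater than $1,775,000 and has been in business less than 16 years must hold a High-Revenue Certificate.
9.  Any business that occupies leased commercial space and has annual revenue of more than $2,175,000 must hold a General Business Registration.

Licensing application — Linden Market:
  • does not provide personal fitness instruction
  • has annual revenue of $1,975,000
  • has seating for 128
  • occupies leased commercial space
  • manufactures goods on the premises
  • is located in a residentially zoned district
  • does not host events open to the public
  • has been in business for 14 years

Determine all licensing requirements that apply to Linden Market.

1. years in business 14 ≤ 16 → Trade Certificate not required.
2. seating 128 > 114 → Commercial Registration required.
3. seating 128 ≤ 144 → Compliance Registration not required.
4. occupies leased commercial space (not: is a home-based business) → Annual License not required.
5. seating 128 ≤ 150 → Operating Authorization not required.
6. seating 128 ≥ 24 → Compliance License not required.
7. is located in a residentially zoned district; years in business 14 > 12; occupies leased commercial space (not: is a mobile business with no fixed premises) → Municipal Permit not required.
8. revenue $1,975,000 > $1,775,000; years in business 14 < 16 → High-Revenue Certificate required.
9. occupies leased commercial space; revenue $1,975,000 ≤ $2,175,000 → General Business Registration not required.

Commercial Registration, High-Revenue Certificate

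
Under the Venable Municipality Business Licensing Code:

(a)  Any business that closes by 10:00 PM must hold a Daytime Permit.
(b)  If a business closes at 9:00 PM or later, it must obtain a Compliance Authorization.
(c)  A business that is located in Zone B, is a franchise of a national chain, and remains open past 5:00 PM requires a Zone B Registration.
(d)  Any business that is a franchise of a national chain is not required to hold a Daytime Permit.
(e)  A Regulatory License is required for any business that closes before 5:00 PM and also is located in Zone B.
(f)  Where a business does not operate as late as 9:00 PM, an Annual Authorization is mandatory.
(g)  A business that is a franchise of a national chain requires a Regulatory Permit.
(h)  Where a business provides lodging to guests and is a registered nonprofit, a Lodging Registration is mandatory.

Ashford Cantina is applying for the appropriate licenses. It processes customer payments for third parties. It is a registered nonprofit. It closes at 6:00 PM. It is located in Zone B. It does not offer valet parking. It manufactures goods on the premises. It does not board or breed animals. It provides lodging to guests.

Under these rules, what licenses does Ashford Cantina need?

Annual Authorization, Daytime Permit, Lodging Registration

(a) closes 6:00 PM, at/before 10:00 PM → Daytime Permit required.
(b) closes 6:00 PM, at/before 9:00 PM → Compliance Authorization not required.
(c) is located in Zone B; is a registered nonprofit (not: is a franchise of a national chain); closes 6:00 PM, after 5:00 PM → Zone B Registration not required.
(d) is a registered nonprofit (not: is a franchise of a national chain) → Daytime Permit exemption does not apply.
(e) closes 6:00 PM, after 5:00 PM; is located in Zone B → Regulatory License not required.
(f) closes 6:00 PM, at/before 9:00 PM → Annual Authorization required.
(g) is a registered nonprofit (not: is a franchise of a national chain) → Regulatory Permit not required.
(h) provides lodging to guests; is a registered nonprofit → Lodging Registration required.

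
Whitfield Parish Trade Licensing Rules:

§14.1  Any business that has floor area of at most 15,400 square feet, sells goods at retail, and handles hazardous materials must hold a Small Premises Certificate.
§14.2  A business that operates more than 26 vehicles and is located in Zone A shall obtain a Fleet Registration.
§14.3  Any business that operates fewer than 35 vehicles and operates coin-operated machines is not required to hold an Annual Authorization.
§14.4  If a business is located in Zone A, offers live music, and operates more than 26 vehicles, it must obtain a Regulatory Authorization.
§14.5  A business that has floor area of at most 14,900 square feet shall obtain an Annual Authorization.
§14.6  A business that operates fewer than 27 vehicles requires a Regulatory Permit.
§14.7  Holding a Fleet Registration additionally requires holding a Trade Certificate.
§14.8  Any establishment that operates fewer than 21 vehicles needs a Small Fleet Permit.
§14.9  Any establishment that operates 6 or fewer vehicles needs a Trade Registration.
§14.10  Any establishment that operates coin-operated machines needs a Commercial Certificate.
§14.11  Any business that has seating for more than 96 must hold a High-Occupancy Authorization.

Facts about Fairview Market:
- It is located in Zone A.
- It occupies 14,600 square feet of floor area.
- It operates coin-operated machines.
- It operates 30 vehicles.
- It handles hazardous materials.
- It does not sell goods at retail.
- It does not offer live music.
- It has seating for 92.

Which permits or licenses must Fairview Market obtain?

§14.1 floor area 14,600 square feet ≤ 15,400 square feet; does not sell goods at retail; handles hazardous materials → Small Premises Certificate not required.
§14.2 vehicles 30 > 26; is located in Zone A → Fleet Registration required.
§14.3 vehicles 30 < 35; operates coin-operated machines → exempt from Annual Authorization.
§14.4 is located in Zone A; does not offer live music; vehicles 30 > 26 → Regulatory Authorization not required.
§14.5 floor area 14,600 square feet ≤ 14,900 square feet → Annual Authorization required.
§14.6 vehicles 30 ≥ 27 → Regulatory Permit not required.
§14.7 Fleet Registration is required → Trade Certificate also required.
§14.8 vehicles 30 ≥ 21 → Small Fleet Permit not required.
§14.9 vehicles 30 > 6 → Trade Registration not required.
§14.10 operates coin-operated machines → Commercial Certificate required.
§14.11 seating 92 ≤ 96 → High-Occupancy Authorization not required.

Commercial Certificate, Fleet Registration, Trade Certificate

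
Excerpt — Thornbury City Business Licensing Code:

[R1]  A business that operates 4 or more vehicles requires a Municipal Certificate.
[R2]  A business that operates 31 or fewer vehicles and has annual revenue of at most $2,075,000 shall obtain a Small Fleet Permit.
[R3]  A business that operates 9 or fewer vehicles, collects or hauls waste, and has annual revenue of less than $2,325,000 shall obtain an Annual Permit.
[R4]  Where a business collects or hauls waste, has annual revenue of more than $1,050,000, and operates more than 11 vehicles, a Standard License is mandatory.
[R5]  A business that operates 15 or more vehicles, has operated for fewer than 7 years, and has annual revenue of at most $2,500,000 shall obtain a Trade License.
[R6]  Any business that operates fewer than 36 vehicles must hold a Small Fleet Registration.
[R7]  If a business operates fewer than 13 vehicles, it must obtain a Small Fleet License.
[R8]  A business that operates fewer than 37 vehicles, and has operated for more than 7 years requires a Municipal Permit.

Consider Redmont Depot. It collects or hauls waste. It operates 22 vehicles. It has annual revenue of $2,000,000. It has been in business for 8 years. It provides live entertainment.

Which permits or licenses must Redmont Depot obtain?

Municipal Certificate, Municipal Permit, Small Fleet Permit, Small Fleet Registration, Standard License

[R1] vehicles 22 ≥ 4 → Municipal Certificate required.
[R2] vehicles 22 ≤ 31; revenue $2,000,000 ≤ $2,075,000 → Small Fleet Permit required.
[R3] vehicles 22 > 9; collects or hauls waste; revenue $2,000,000 < $2,325,000 → Annual Permit not required.
[R4] collects or hauls waste; revenue $2,000,000 > $1,050,000; vehicles 22 > 11 → Standard License required.
[R5] vehicles 22 ≥ 15; years in business 8 ≥ 7; revenue $2,000,000 ≤ $2,500,000 → Trade License not required.
[R6] vehicles 22 < 36 → Small Fleet Registration required.
[R7] vehicles 22 ≥ 13 → Small Fleet License not required.
[R8] vehicles 22 < 37; years in business 8 > 7 → Municipal Permit required.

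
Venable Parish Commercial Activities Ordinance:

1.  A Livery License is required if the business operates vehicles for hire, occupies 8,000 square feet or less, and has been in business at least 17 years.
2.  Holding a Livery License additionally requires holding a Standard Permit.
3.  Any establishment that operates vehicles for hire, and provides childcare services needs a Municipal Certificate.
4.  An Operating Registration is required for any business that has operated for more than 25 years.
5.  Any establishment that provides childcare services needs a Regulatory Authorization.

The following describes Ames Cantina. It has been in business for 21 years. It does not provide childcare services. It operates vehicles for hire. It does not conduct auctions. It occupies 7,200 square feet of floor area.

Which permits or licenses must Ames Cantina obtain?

Livery License, Standard Permit

1. operates vehicles for hire; floor area 7,200 square feet ≤ 8,000 square feet; years in business 21 ≥ 17 → Livery License required.
2. Livery License is required → Standard Permit also required.
3. operates vehicles for hire; does not provide childcare services → Municipal Certificate not required.
4. years in business 21 ≤ 25 → Operating Registration not required.
5. does not provide childcare services → Regulatory Authorization not required.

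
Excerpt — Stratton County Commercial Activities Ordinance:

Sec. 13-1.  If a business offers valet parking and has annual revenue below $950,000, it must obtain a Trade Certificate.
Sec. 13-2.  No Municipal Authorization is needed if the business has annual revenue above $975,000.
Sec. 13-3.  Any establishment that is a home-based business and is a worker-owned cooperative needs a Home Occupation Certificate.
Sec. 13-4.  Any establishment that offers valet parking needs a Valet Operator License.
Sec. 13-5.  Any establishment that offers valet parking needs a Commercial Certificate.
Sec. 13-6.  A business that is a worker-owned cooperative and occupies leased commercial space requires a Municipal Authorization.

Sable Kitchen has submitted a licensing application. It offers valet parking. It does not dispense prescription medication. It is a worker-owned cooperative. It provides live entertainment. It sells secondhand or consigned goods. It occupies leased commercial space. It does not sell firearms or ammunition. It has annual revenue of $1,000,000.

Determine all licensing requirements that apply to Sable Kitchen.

Sec. 13-1. offers valet parking; revenue $1,000,000 ≥ $950,000 → Trade Certificate not required.
Sec. 13-2. revenue $1,000,000 > $975,000 → exempt from Municipal Authorization.
Sec. 13-3. occupies leased commercial space (not: is a home-based business); is a worker-owned cooperative → Home Occupation Certificate not required.
Sec. 13-4. offers valet parking → Valet Operator License required.
Sec. 13-5. offers valet parking → Commercial Certificate required.
Sec. 13-6. is a worker-owned cooperative; occupies leased commercial space → Municipal Authorization required.

Commercial Certificate, Valet Operator License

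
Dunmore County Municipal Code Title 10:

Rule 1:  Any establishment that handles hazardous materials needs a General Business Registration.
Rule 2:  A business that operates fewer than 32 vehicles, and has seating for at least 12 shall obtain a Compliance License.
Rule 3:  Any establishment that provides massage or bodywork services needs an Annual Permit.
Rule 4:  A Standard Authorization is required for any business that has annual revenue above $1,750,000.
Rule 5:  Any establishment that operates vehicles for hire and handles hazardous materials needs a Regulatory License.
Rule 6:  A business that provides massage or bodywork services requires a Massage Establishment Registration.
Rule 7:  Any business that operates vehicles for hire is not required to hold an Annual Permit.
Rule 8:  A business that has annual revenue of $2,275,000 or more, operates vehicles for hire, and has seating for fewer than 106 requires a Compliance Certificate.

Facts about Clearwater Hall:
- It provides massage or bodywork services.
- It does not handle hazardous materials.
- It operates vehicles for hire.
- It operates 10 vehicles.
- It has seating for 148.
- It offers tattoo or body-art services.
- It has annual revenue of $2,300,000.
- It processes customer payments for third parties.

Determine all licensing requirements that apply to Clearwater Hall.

Rule 1: does not handle hazardous materials → General Business Registration not required.
Rule 2: vehicles 10 < 32; seating 148 ≥ 12 → Compliance License required.
Rule 3: provides massage or bodywork services → Annual Permit required.
Rule 4: revenue $2,300,000 > $1,750,000 → Standard Authorization required.
Rule 5: operates vehicles for hire; does not handle hazardous materials → Regulatory License not required.
Rule 6: provides massage or bodywork services → Massage Establishment Registration required.
Rule 7: operates vehicles for hire → exempt from Annual Permit.
Rule 8: revenue $2,300,000 ≥ $2,275,000; operates vehicles for hire; seating 148 ≥ 106 → Compliance Certificate not required.

Compliance License, Massage Establishment Registration, Standard Authorization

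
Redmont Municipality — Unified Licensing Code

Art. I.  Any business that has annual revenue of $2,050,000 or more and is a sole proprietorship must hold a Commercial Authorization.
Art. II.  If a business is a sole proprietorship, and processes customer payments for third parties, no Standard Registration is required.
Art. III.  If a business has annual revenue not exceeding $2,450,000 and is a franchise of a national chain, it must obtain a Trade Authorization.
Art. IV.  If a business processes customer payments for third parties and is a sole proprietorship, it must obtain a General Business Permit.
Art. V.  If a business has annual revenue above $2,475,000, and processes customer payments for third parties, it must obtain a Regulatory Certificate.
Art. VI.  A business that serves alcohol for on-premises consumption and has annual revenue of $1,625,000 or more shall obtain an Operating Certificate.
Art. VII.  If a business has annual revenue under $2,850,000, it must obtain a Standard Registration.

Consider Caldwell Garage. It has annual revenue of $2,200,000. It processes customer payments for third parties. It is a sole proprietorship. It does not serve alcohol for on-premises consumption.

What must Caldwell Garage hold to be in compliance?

Art. I. revenue $2,200,000 ≥ $2,050,000; is a sole proprietorship → Commercial Authorization required.
Art. II. is a sole proprietorship; processes customer payments for third parties → exempt from Standard Registration.
Art. III. revenue $2,200,000 ≤ $2,450,000; is a sole proprietorship (not: is a franchise of a national chain) → Trade Authorization not required.
Art. IV. processes customer payments for third parties; is a sole proprietorship → General Business Permit required.
Art. V. revenue $2,200,000 ≤ $2,475,000; processes customer payments for third parties → Regulatory Certificate not required.
Art. VI. does not serve alcohol for on-premises consumption; revenue $2,200,000 ≥ $1,625,000 → Operating Certificate not required.
Art. VII. revenue $2,200,000 < $2,850,000 → Standard Registration required.

Commercial Authorization, General Business Permit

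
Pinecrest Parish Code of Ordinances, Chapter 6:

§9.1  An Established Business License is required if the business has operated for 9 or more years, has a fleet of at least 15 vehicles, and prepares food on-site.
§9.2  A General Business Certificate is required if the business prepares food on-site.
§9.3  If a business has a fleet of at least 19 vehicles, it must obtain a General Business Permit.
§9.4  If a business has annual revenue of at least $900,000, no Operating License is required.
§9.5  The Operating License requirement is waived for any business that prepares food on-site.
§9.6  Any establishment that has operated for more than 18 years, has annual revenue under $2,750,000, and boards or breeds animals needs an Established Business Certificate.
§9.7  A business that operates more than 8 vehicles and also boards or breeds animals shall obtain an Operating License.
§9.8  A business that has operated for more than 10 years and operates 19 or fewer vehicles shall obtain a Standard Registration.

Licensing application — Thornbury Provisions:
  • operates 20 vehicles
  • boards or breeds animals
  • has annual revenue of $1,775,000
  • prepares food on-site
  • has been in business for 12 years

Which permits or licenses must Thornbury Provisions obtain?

Established Business License, General Business Certificate, General Business Permit

§9.1 years in business 12 ≥ 9; vehicles 20 ≥ 15; prepares food on-site → Established Business License required.
§9.2 prepares food on-site → General Business Certificate required.
§9.3 vehicles 20 ≥ 19 → General Business Permit required.
§9.4 revenue $1,775,000 ≥ $900,000 → exempt from Operating License.
§9.5 prepares food on-site → exempt from Operating License.
§9.6 years in business 12 ≤ 18; revenue $1,775,000 < $2,750,000; boards or breeds animals → Established Business Certificate not required.
§9.7 vehicles 20 > 8; boards or breeds animals → Operating License required.
§9.8 years in business 12 > 10; vehicles 20 > 19 → Standard Registration not required.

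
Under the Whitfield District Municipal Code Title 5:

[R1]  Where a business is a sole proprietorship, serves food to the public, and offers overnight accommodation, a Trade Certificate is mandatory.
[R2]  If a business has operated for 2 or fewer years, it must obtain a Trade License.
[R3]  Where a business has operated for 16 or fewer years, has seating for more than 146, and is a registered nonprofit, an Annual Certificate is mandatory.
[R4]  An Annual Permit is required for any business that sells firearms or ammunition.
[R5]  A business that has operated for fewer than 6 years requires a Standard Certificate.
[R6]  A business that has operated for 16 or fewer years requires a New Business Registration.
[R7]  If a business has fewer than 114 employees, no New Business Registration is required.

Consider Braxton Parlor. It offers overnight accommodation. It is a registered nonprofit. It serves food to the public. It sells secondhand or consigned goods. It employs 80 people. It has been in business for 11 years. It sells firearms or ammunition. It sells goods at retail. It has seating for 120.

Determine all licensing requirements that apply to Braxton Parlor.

Annual Permit

[R1] is a registered nonprofit (not: is a sole proprietorship); serves food to the public; offers overnight accommodation → Trade Certificate not required.
[R2] years in business 11 > 2 → Trade License not required.
[R3] years in business 11 ≤ 16; seating 120 ≤ 146; is a registered nonprofit → Annual Certificate not required.
[R4] sells firearms or ammunition → Annual Permit required.
[R5] years in business 11 ≥ 6 → Standard Certificate not required.
[R6] years in business 11 ≤ 16 → New Business Registration required.
[R7] employees 80 < 114 → exempt from New Business Registration.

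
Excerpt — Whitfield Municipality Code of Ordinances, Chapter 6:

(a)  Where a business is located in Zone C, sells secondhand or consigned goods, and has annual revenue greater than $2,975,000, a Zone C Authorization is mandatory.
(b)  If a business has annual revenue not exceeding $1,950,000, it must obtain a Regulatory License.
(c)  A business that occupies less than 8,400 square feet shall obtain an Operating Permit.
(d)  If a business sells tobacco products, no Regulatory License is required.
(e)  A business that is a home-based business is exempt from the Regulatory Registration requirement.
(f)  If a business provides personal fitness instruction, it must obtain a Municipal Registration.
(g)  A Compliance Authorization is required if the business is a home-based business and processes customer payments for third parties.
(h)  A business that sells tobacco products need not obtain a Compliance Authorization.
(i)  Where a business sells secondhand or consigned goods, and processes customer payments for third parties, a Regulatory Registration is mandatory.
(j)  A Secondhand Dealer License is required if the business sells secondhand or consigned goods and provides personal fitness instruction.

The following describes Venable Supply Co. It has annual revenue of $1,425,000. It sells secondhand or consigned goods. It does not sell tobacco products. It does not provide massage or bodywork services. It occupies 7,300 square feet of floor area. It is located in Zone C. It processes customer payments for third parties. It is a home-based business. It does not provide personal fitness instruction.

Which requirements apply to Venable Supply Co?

Compliance Authorization, Operating Permit, Regulatory License

(a) is located in Zone C; sells secondhand or consigned goods; revenue $1,425,000 ≤ $2,975,000 → Zone C Authorization not required.
(b) revenue $1,425,000 ≤ $1,950,000 → Regulatory License required.
(c) floor area 7,300 square feet < 8,400 square feet → Operating Permit required.
(d) does not sell tobacco products → Regulatory License exemption does not apply.
(e) is a home-based business → exempt from Regulatory Registration.
(f) does not provide personal fitness instruction → Municipal Registration not required.
(g) is a home-based business; processes customer payments for third parties → Compliance Authorization required.
(h) does not sell tobacco products → Compliance Authorization exemption does not apply.
(i) sells secondhand or consigned goods; processes customer payments for third parties → Regulatory Registration required.
(j) sells secondhand or consigned goods; does not provide personal fitness instruction → Secondhand Dealer License not required.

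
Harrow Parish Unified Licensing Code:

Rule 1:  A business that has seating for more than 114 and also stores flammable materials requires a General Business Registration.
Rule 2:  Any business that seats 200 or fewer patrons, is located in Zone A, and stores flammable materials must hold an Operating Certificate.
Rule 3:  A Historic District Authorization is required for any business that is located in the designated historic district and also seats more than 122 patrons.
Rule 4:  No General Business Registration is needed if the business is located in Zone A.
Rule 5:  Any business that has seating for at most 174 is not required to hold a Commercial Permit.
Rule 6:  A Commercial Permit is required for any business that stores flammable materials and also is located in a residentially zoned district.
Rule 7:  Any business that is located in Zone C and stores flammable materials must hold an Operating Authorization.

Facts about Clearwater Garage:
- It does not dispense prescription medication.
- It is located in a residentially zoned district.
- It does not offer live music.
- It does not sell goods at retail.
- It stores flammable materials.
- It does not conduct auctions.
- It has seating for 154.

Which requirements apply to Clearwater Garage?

Rule 1: seating 154 > 114; stores flammable materials → General Business Registration required.
Rule 2: seating 154 ≤ 200; is located in a residentially zoned district (not: is located in Zone A); stores flammable materials → Operating Certificate not required.
Rule 3: is located in a residentially zoned district (not: is located in the designated historic district); seating 154 > 122 → Historic District Authorization not required.
Rule 4: is located in a residentially zoned district (not: is located in Zone A) → General Business Registration exemption does not apply.
Rule 5: seating 154 ≤ 174 → exempt from Commercial Permit.
Rule 6: stores flammable materials; is located in a residentially zoned district → Commercial Permit required.
Rule 7: is located in a residentially zoned district (not: is located in Zone C); stores flammable materials → Operating Authorization not required.

General Business Registration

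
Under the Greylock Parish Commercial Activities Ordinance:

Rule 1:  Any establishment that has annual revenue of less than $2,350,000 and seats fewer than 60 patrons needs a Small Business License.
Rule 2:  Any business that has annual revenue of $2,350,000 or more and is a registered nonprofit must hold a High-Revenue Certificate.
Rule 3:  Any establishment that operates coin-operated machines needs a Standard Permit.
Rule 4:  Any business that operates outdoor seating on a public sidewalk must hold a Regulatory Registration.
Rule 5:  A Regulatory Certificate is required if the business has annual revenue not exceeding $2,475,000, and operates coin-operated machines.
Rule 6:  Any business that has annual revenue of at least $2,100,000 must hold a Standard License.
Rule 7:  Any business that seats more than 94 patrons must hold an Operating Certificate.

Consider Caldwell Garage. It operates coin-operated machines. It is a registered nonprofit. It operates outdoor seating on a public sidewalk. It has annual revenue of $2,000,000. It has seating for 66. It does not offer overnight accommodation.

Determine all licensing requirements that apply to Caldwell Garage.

Rule 1: revenue $2,000,000 < $2,350,000; seating 66 ≥ 60 → Small Business License not required.
Rule 2: revenue $2,000,000 < $2,350,000; is a registered nonprofit → High-Revenue Certificate not required.
Rule 3: operates coin-operated machines → Standard Permit required.
Rule 4: operates outdoor seating on a public sidewalk → Regulatory Registration required.
Rule 5: revenue $2,000,000 ≤ $2,475,000; operates coin-operated machines → Regulatory Certificate required.
Rule 6: revenue $2,000,000 < $2,100,000 → Standard License not required.
Rule 7: seating 66 ≤ 94 → Operating Certificate not required.

Regulatory Certificate, Regulatory Registration, Standard Permit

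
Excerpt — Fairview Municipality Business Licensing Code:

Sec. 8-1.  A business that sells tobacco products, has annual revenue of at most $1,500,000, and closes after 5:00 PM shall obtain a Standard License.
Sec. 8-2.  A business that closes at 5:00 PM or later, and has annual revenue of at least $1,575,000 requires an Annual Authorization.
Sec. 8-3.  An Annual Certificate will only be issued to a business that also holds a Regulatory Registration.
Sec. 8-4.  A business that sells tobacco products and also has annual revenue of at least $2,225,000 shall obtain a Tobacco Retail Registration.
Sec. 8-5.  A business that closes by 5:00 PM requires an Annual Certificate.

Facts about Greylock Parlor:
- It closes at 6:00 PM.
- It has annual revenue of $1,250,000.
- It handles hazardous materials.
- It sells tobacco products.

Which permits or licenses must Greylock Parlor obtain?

Sec. 8-1. sells tobacco products; revenue $1,250,000 ≤ $1,500,000; closes 6:00 PM, after 5:00 PM → Standard License required.
Sec. 8-2. closes 6:00 PM, after 5:00 PM; revenue $1,250,000 < $1,575,000 → Annual Authorization not required.
Sec. 8-3. Annual Certificate is not required → no effect.
Sec. 8-4. sells tobacco products; revenue $1,250,000 < $2,225,000 → Tobacco Retail Registration not required.
Sec. 8-5. closes 6:00 PM, after 5:00 PM → Annual Certificate not required.

Standard License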